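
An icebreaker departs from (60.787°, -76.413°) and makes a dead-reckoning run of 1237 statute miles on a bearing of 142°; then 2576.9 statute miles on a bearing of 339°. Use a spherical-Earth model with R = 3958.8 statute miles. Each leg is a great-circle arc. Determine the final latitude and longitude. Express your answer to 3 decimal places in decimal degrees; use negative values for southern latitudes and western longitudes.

Apply the spherical direct solution leg by leg, carrying full precision between legs.
Leg 1: from (60.787°, -76.413°), δ = 1237/3958.8 = 0.312468 rad, θ = 142° → φ = 45.424°, λ = -60.769°.
Leg 2: from (45.424°, -60.769°), δ = 2576.9/3958.8 = 0.650930 rad, θ = 339° → φ = 74.513°, λ = -115.181°.

latitude 74.513°, longitude -115.181°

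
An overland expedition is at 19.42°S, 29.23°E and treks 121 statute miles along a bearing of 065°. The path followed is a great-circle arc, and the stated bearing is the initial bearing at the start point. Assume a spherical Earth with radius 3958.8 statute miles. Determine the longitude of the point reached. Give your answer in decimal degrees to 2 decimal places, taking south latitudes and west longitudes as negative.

Angular distance δ = d/R = 121 / 3958.8 = 0.030565 rad.
With φ₁ = -19.42° = -0.338943 rad and θ = 65° = 1.134464 rad:
sin φ₂ = sin φ₁ cos δ + cos φ₁ sin δ cos θ = (-0.332490)(0.999533) + (0.943107)(0.030560)(0.422618) = -0.320155
φ₂ = asin(-0.320155) = -0.325893 rad = -18.67°.
Then Δλ = atan2(0.026121, 0.893085) = 0.029240 rad, from sin θ sin δ cos φ₁ over cos δ − sin φ₁ sin φ₂.
λ₂ = λ₁ + Δλ = 30.91°.

longitude 30.91°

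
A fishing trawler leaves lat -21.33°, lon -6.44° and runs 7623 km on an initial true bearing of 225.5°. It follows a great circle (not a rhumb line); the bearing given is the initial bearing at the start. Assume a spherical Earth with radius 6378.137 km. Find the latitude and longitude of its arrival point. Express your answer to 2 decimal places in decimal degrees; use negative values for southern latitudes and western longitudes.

The arc subtends δ = 7623/6378.137 = 1.195177 rad at the centre.
Start latitude φ₁ = -0.372279 rad; initial bearing θ = 3.935717 rad.
Destination latitude: φ₂ = arcsin( sin φ₁ cos δ + cos φ₁ sin δ cos θ ) = arcsin(-0.740815) = -47.80°.
Δλ = atan2( sin θ sin δ cos φ₁ , cos δ − sin φ₁ sin φ₂ ) = atan2(-0.618072, 0.097386) = -1.414517 rad = -81.05°.
λ₂ = λ₁ + Δλ = -87.49°.

latitude -47.80°, longitude -87.49°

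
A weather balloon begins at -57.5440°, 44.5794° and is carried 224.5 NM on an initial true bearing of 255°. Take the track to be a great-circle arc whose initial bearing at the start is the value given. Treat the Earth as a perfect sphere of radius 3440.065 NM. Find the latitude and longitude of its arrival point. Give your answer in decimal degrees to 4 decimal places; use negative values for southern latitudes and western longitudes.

latitude -58.3278°, longitude 37.6890°

Angular distance δ = d/R = 224.5 / 3440.065 = 0.065260 rad.
With φ₁ = -57.5440° = -1.004332 rad and θ = 255° = 4.450590 rad:
Destination latitude: φ₂ = arcsin( sin φ₁ cos δ + cos φ₁ sin δ cos θ ) = arcsin(-0.851066) = -58.3278°.
Then Δλ = atan2(-0.033805, 0.279739) = -0.120261 rad, from sin θ sin δ cos φ₁ over cos δ − sin φ₁ sin φ₂.
Hence λ₂ = 44.5794° + -6.8904° = 37.6890°.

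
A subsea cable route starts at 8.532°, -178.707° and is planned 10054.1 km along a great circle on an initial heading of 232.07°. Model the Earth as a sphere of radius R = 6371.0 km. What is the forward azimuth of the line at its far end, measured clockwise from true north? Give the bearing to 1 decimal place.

The arc subtends δ = 10054.1/6371 = 1.578104 rad at the centre.
Start latitude φ₁ = 0.148911 rad; initial bearing θ = 4.050386 rad.
sin φ₂ = sin φ₁ cos δ + cos φ₁ sin δ cos θ = (0.148362)(-0.007308) + (0.988933)(0.999973)(-0.614698) = -0.608963
φ₂ = asin(-0.608963) = -0.654753 rad = -37.515°.
Δλ = atan2( sin θ sin δ cos φ₁ , cos δ − sin φ₁ sin φ₂ ) = atan2(-0.780012, 0.083039) = -1.464737 rad = -83.923°.
λ₂ = -178.707° + -83.923° = -262.630°, normalized to (−180°, 180°] → 97.370°.
The forward bearing on arrival equals the back-azimuth from the destination plus 180°.
Back-azimuth from P₂ (-37.5°, 97.4°) to P₁ (8.5°, -178.7°), with Δλ' = λ₁ − λ₂ = -276.1°: atan2( sin Δλ' cos φ₁ , cos φ₂ sin φ₁ − sin φ₂ cos φ₁ cos Δλ' ) = 79.5°.
Final bearing = (79.5° + 180°) mod 360° = 259.5°.

final bearing 259.5°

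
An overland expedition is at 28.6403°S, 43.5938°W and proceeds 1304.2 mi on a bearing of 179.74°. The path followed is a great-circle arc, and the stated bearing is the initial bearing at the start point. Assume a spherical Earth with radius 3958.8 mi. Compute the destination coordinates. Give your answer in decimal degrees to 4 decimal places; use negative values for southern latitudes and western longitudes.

Central angle δ = d/R = 0.329443 rad.
Converting: φ₁ = -0.499868 rad, θ = 3.137055 rad.
Destination latitude: φ₂ = arcsin( sin φ₁ cos δ + cos φ₁ sin δ cos θ ) = arcsin(-0.737463) = -47.5158°.
Then Δλ = atan2(0.001288, 0.592750) = 0.002174 rad, from sin θ sin δ cos φ₁ over cos δ − sin φ₁ sin φ₂.
Hence λ₂ = -43.5938° + 0.1245° = -43.4693°.

latitude -47.5158°, longitude -43.4693°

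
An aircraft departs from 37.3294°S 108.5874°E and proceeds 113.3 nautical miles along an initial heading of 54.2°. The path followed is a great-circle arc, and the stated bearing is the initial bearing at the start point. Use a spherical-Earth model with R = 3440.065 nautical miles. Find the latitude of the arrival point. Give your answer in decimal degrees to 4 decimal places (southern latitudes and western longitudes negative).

δ = 113.3/3440.065 = 0.032935 rad (1.8871°).
Converting: φ₁ = -0.651521 rad, θ = 0.945968 rad.
Applying the spherical law of cosines for sides, sin φ₂ = sin φ₁ cos δ + cos φ₁ sin δ cos θ = -0.590751, so φ₂ = -36.2103°.
Δλ = atan2( sin θ sin δ cos φ₁ , cos δ − sin φ₁ sin φ₂ ) = atan2(0.021237, 0.641228) = 0.033107 rad = 1.8969°.
Hence λ₂ = 108.5874° + 1.8969° = 110.4843°.

latitude -36.2103°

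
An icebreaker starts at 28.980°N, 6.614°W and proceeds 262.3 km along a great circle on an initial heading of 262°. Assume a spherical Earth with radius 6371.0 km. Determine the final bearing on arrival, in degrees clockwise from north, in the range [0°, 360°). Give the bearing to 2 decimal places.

Angular distance δ = d/R = 262.3 / 6371 = 0.041171 rad.
Converting: φ₁ = 0.505796 rad, θ = 4.572763 rad.
Applying the spherical law of cosines for sides, sin φ₂ = sin φ₁ cos δ + cos φ₁ sin δ cos θ = 0.479083, so φ₂ = 28.626°.
Then Δλ = atan2(-0.035655, 0.767035) = -0.046451 rad, from sin θ sin δ cos φ₁ over cos δ − sin φ₁ sin φ₂.
Hence λ₂ = -6.614° + -2.661° = -9.275°.
The forward bearing on arrival equals the back-azimuth from the destination plus 180°.
Back-azimuth from P₂ (28.63°, -9.28°) to P₁ (28.98°, -6.61°), with Δλ' = λ₁ − λ₂ = 2.66°: atan2( sin Δλ' cos φ₁ , cos φ₂ sin φ₁ − sin φ₂ cos φ₁ cos Δλ' ) = 80.72°.
Final bearing = (80.72° + 180°) mod 360° = 260.72°.

final bearing 260.72°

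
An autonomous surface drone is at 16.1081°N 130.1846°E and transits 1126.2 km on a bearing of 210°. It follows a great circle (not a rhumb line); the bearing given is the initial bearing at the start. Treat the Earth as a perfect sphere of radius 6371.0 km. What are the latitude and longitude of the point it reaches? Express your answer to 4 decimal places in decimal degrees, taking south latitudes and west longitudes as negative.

latitude 7.2856°, longitude 125.0992°

Central angle δ = d/R = 0.176770 rad.
With φ₁ = 16.1081° = 0.281139 rad and θ = 210° = 3.665191 rad:
sin φ₂ = sin φ₁ cos δ + cos φ₁ sin δ cos θ = (0.277450)(0.984417) + (0.960740)(0.175851)(-0.866025) = 0.126815
φ₂ = asin(0.126815) = 0.127157 rad = 7.2856°.
Then Δλ = atan2(-0.084473, 0.949232) = -0.088757 rad, from sin θ sin δ cos φ₁ over cos δ − sin φ₁ sin φ₂.
Hence λ₂ = 130.1846° + -5.0854° = 125.0992°.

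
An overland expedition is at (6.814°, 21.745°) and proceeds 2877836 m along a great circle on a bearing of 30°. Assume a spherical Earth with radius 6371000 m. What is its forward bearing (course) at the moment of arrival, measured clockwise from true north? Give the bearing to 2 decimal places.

final bearing 34.52°

The arc subtends δ = 2877836/6371000 = 0.451709 rad at the centre.
Start latitude φ₁ = 0.118927 rad; initial bearing θ = 0.523599 rad.
Destination latitude: φ₂ = arcsin( sin φ₁ cos δ + cos φ₁ sin δ cos θ ) = arcsin(0.482100) = 28.823°.
Then Δλ = atan2(0.216710, 0.842503) = 0.251764 rad, from sin θ sin δ cos φ₁ over cos δ − sin φ₁ sin φ₂.
λ₂ = 21.745° + 14.425° = 36.170°.
The forward bearing on arrival equals the back-azimuth from the destination plus 180°.
Back-azimuth from P₂ (28.82°, 36.17°) to P₁ (6.81°, 21.75°), with Δλ' = λ₁ − λ₂ = -14.43°: atan2( sin Δλ' cos φ₁ , cos φ₂ sin φ₁ − sin φ₂ cos φ₁ cos Δλ' ) = 214.52°.
Final bearing = (214.52° + 180°) mod 360° = 34.52°.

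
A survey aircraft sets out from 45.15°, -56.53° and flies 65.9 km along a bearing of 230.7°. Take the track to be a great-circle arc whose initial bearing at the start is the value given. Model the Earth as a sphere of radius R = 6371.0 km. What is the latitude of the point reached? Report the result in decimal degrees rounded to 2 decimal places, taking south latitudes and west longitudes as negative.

latitude 44.77°

Angular distance δ = d/R = 65.9 / 6371 = 0.010344 rad.
Converting: φ₁ = 0.788016 rad, θ = 4.026475 rad.
Destination latitude: φ₂ = arcsin( sin φ₁ cos δ + cos φ₁ sin δ cos θ ) = arcsin(0.704297) = 44.77°.
For the longitude increment, Δλ = atan2( sin θ sin δ cos φ₁, cos δ − sin φ₁ sin φ₂ ) = atan2(-0.005645, 0.500631) = -0.65°.
λ₂ = -56.53° + -0.65° = -57.18°.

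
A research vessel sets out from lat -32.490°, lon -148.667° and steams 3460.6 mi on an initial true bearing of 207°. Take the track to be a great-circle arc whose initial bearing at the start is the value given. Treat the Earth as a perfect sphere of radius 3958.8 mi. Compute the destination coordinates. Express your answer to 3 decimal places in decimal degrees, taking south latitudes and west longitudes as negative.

latitude -67.088°, longitude 147.901°

Central angle δ = d/R = 0.874154 rad.
Start latitude φ₁ = -0.567057 rad; initial bearing θ = 3.612832 rad.
sin φ₂ = sin φ₁ cos δ + cos φ₁ sin δ cos θ = (-0.537152)(0.641646) + (0.843485)(0.767001)(-0.891007) = -0.921102
φ₂ = asin(-0.921102) = -1.170901 rad = -67.088°.
For the longitude increment, Δλ = atan2( sin θ sin δ cos φ₁, cos δ − sin φ₁ sin φ₂ ) = atan2(-0.293711, 0.146874) = -63.432°.
λ₂ = -148.667° + -63.432° = -212.099°, normalized to (−180°, 180°] → 147.901°.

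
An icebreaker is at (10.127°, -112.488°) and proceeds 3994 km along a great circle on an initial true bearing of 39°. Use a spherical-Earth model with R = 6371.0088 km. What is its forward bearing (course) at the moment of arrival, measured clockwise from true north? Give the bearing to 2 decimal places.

final bearing 50.19°

Central angle δ = d/R = 0.626902 rad.
Start latitude φ₁ = 0.176749 rad; initial bearing θ = 0.680678 rad.
Applying the spherical law of cosines for sides, sin φ₂ = sin φ₁ cos δ + cos φ₁ sin δ cos θ = 0.591197, so φ₂ = 36.242°.
For the longitude increment, Δλ = atan2( sin θ sin δ cos φ₁, cos δ − sin φ₁ sin φ₂ ) = atan2(0.363432, 0.705898) = 27.242°.
Hence λ₂ = -112.488° + 27.242° = -85.246°.
The forward bearing on arrival equals the back-azimuth from the destination plus 180°.
Back-azimuth from P₂ (36.24°, -85.25°) to P₁ (10.13°, -112.49°), with Δλ' = λ₁ − λ₂ = -27.24°: atan2( sin Δλ' cos φ₁ , cos φ₂ sin φ₁ − sin φ₂ cos φ₁ cos Δλ' ) = 230.19°.
Final bearing = (230.19° + 180°) mod 360° = 50.19°.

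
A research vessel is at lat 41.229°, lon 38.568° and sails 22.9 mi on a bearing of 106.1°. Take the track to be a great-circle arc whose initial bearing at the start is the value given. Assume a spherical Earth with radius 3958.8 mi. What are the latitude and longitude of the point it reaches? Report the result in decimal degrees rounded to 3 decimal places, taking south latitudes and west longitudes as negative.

The arc subtends δ = 22.9/3958.8 = 0.005785 rad at the centre.
With φ₁ = 41.229° = 0.719582 rad and θ = 106.1° = 1.851794 rad:
Destination latitude: φ₂ = arcsin( sin φ₁ cos δ + cos φ₁ sin δ cos θ ) = arcsin(0.657853) = 41.136°.
Then Δλ = atan2(0.004180, 0.566412) = 0.007379 rad, from sin θ sin δ cos φ₁ over cos δ − sin φ₁ sin φ₂.
λ₂ = λ₁ + Δλ = 38.991°.

latitude 41.136°, longitude 38.991°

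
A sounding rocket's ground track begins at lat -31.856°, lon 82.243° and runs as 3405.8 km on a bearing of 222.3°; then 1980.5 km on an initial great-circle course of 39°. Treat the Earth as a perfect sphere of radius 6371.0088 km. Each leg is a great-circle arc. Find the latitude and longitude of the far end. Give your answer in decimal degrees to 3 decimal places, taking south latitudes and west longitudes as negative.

latitude -35.920°, longitude 63.191°

Apply the spherical direct solution leg by leg, carrying full precision between legs.
Leg 1: from (-31.856°, 82.243°), δ = 3405.8/6371.0088 = 0.534578 rad, θ = 222.3° → φ = -50.734°, λ = 49.440°.
Leg 2: from (-50.734°, 49.440°), δ = 1980.5/6371.0088 = 0.310861 rad, θ = 39° → φ = -35.920°, λ = 63.191°.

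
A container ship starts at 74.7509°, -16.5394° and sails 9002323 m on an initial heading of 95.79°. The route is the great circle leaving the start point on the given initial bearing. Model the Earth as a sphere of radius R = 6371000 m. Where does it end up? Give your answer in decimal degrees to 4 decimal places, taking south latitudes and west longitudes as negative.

Central angle δ = d/R = 1.413016 rad.
Start latitude φ₁ = 1.304649 rad; initial bearing θ = 1.671851 rad.
sin φ₂ = sin φ₁ cos δ + cos φ₁ sin δ cos θ = (0.964791)(0.157127) + (0.263016)(0.987578)(-0.100883) = 0.125390
φ₂ = asin(0.125390) = 0.125721 rad = 7.2033°.
Then Δλ = atan2(0.258424, 0.036151) = 1.431807 rad, from sin θ sin δ cos φ₁ over cos δ − sin φ₁ sin φ₂.
λ₂ = λ₁ + Δλ = 65.4971°.

latitude 7.2033°, longitude 65.4971°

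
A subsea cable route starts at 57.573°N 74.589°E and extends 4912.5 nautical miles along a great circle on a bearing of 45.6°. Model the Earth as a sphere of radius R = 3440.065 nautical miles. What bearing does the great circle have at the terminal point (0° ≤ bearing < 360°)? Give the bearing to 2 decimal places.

final bearing 153.90°

δ = 4912.5/3440.065 = 1.428025 rad (81.8198°).
With φ₁ = 57.573° = 1.004838 rad and θ = 45.6° = 0.795870 rad:
sin φ₂ = sin φ₁ cos δ + cos φ₁ sin δ cos θ = (0.844075)(0.142286) + (0.536225)(0.989826)(0.699663) = 0.491460
φ₂ = asin(0.491460) = 0.513765 rad = 29.437°.
Then Δλ = atan2(0.379220, -0.272543) = 2.193958 rad, from sin θ sin δ cos φ₁ over cos δ − sin φ₁ sin φ₂.
λ₂ = 74.589° + 125.705° = 200.294°, normalized to (−180°, 180°] → -159.706°.
The forward bearing on arrival equals the back-azimuth from the destination plus 180°.
Back-azimuth from P₂ (29.44°, -159.71°) to P₁ (57.57°, 74.59°), with Δλ' = λ₁ − λ₂ = 234.30°: atan2( sin Δλ' cos φ₁ , cos φ₂ sin φ₁ − sin φ₂ cos φ₁ cos Δλ' ) = 333.90°.
Final bearing = (333.90° + 180°) mod 360° = 153.90°.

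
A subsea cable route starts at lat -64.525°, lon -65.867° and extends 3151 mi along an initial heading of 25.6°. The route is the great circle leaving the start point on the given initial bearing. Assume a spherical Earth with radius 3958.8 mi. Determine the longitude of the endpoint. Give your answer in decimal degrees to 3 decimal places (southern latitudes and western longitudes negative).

Central angle δ = d/R = 0.795948 rad.
Start latitude φ₁ = -1.126174 rad; initial bearing θ = 0.446804 rad.
Destination latitude: φ₂ = arcsin( sin φ₁ cos δ + cos φ₁ sin δ cos θ ) = arcsin(-0.354426) = -20.758°.
Then Δλ = atan2(0.132793, 0.379641) = 0.336484 rad, from sin θ sin δ cos φ₁ over cos δ − sin φ₁ sin φ₂.
λ₂ = λ₁ + Δλ = -46.588°.

longitude -46.588°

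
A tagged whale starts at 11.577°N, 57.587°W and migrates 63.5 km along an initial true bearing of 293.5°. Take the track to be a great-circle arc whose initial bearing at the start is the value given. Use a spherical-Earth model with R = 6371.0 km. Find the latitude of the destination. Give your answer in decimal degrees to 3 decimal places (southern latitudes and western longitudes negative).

latitude 11.804°

The arc subtends δ = 63.5/6371 = 0.009967 rad at the centre.
Start latitude φ₁ = 0.202057 rad; initial bearing θ = 5.122541 rad.
Applying the spherical law of cosines for sides, sin φ₂ = sin φ₁ cos δ + cos φ₁ sin δ cos θ = 0.204568, so φ₂ = 11.804°.
Δλ = atan2( sin θ sin δ cos φ₁ , cos δ − sin φ₁ sin φ₂ ) = atan2(-0.008954, 0.958897) = -0.009338 rad = -0.535°.
Hence λ₂ = -57.587° + -0.535° = -58.122°.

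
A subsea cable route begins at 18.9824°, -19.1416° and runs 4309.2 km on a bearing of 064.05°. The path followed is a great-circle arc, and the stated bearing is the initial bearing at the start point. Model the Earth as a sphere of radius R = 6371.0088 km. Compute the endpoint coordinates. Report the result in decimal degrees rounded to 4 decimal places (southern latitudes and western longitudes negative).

latitude 30.8430°, longitude 21.8215°

Central angle δ = d/R = 0.676376 rad.
With φ₁ = 18.9824° = 0.331305 rad and θ = 64.05° = 1.117883 rad:
Applying the spherical law of cosines for sides, sin φ₂ = sin φ₁ cos δ + cos φ₁ sin δ cos θ = 0.512687, so φ₂ = 30.8430°.
For the longitude increment, Δλ = atan2( sin θ sin δ cos φ₁, cos δ − sin φ₁ sin φ₂ ) = atan2(0.532249, 0.613080) = 40.9631°.
λ₂ = -19.1416° + 40.9631° = 21.8215°.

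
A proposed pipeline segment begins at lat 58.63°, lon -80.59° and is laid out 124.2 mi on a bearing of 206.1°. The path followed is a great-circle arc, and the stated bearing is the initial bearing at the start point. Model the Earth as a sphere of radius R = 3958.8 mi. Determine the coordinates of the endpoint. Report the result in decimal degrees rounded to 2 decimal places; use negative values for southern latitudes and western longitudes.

Central angle δ = d/R = 0.031373 rad.
Converting: φ₁ = 1.023287 rad, θ = 3.597124 rad.
Applying the spherical law of cosines for sides, sin φ₂ = sin φ₁ cos δ + cos φ₁ sin δ cos θ = 0.838739, so φ₂ = 57.01°.
Δλ = atan2( sin θ sin δ cos φ₁ , cos δ − sin φ₁ sin φ₂ ) = atan2(-0.007184, 0.283372) = -0.025346 rad = -1.45°.
λ₂ = λ₁ + Δλ = -82.04°.

latitude 57.01°, longitude -82.04°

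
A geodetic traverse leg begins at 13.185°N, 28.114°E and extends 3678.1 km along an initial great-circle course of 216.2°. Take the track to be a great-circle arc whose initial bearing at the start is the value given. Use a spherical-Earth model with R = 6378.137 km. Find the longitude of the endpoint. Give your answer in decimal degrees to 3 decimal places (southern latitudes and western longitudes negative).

longitude 8.755°

Central angle δ = d/R = 0.576673 rad.
Converting: φ₁ = 0.230122 rad, θ = 3.773402 rad.
Applying the spherical law of cosines for sides, sin φ₂ = sin φ₁ cos δ + cos φ₁ sin δ cos θ = -0.237178, so φ₂ = -13.720°.
Δλ = atan2( sin θ sin δ cos φ₁ , cos δ − sin φ₁ sin φ₂ ) = atan2(-0.313532, 0.892381) = -0.337871 rad = -19.359°.
Hence λ₂ = 28.114° + -19.359° = 8.755°.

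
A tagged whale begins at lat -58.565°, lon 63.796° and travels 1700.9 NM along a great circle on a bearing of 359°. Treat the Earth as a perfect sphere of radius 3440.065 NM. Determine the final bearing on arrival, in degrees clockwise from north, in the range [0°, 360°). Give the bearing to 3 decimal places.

δ = 1700.9/3440.065 = 0.494438 rad (28.3292°).
With φ₁ = -58.565° = -1.022152 rad and θ = 359° = 6.265732 rad:
Destination latitude: φ₂ = arcsin( sin φ₁ cos δ + cos φ₁ sin δ cos θ ) = arcsin(-0.503597) = -30.238°.
For the longitude increment, Δλ = atan2( sin θ sin δ cos φ₁, cos δ − sin φ₁ sin φ₂ ) = atan2(-0.004319, 0.450550) = -0.549°.
λ₂ = λ₁ + Δλ = 63.247°.
The forward bearing on arrival equals the back-azimuth from the destination plus 180°.
Back-azimuth from P₂ (-30.238°, 63.247°) to P₁ (-58.565°, 63.796°), with Δλ' = λ₁ − λ₂ = 0.549°: atan2( sin Δλ' cos φ₁ , cos φ₂ sin φ₁ − sin φ₂ cos φ₁ cos Δλ' ) = 179.396°.
Final bearing = (179.396° + 180°) mod 360° = 359.396°.

final bearing 359.396°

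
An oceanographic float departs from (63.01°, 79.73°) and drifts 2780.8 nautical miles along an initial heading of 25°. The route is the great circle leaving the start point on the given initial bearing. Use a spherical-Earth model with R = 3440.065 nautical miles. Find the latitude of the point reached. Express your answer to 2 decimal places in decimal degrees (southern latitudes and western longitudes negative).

δ = 2780.8/3440.065 = 0.808357 rad (46.3154°).
With φ₁ = 63.01° = 1.099732 rad and θ = 25° = 0.436332 rad:
Destination latitude: φ₂ = arcsin( sin φ₁ cos δ + cos φ₁ sin δ cos θ ) = arcsin(0.912905) = 65.91°.
For the longitude increment, Δλ = atan2( sin θ sin δ cos φ₁, cos δ − sin φ₁ sin φ₂ ) = atan2(0.138700, -0.122789) = 131.52°.
λ₂ = 79.73° + 131.52° = 211.25°, normalized to (−180°, 180°] → -148.75°.

latitude 65.91°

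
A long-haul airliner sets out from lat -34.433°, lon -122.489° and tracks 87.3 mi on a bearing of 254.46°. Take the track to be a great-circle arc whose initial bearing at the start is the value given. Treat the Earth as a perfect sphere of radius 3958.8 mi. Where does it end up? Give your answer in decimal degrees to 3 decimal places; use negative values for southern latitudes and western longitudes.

δ = 87.3/3958.8 = 0.022052 rad (1.2635°).
With φ₁ = -34.433° = -0.600969 rad and θ = 254.46° = 4.441165 rad:
sin φ₂ = sin φ₁ cos δ + cos φ₁ sin δ cos θ = (-0.565442)(0.999757) + (0.824788)(0.022050)(-0.267911) = -0.570177
φ₂ = asin(-0.570177) = -0.606721 rad = -34.763°.
For the longitude increment, Δλ = atan2( sin θ sin δ cos φ₁, cos δ − sin φ₁ sin φ₂ ) = atan2(-0.017522, 0.677355) = -1.482°.
Hence λ₂ = -122.489° + -1.482° = -123.971°.

latitude -34.763°, longitude -123.971°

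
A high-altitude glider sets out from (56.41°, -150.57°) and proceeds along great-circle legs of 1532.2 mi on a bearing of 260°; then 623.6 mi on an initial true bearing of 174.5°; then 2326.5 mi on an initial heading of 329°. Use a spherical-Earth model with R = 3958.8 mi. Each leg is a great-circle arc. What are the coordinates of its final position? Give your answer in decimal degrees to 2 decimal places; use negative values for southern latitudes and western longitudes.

latitude 62.74°, longitude 138.71°

Apply the spherical direct solution leg by leg, carrying full precision between legs.
Leg 1: from (56.41°, -150.57°), δ = 1532.2/3958.8 = 0.387036 rad, θ = 260° → φ = 47.32°, λ = 176.18°.
Leg 2: from (47.32°, 176.18°), δ = 623.6/3958.8 = 0.157522 rad, θ = 174.5° → φ = 38.33°, λ = 177.28°.
Leg 3: from (38.33°, 177.28°), δ = 2326.5/3958.8 = 0.587678 rad, θ = 329° → φ = 62.74°, λ = 138.71°.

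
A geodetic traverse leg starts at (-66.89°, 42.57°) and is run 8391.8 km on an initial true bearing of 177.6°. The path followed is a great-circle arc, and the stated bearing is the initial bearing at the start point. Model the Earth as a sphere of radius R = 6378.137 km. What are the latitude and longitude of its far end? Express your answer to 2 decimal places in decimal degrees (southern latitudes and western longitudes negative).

latitude -37.70°, longitude -140.37°

Angular distance δ = d/R = 8391.8 / 6378.137 = 1.315713 rad.
Converting: φ₁ = -1.167451 rad, θ = 3.099705 rad.
Destination latitude: φ₂ = arcsin( sin φ₁ cos δ + cos φ₁ sin δ cos θ ) = arcsin(-0.611542) = -37.70°.
Then Δλ = atan2(0.015904, -0.310141) = 3.090357 rad, from sin θ sin δ cos φ₁ over cos δ − sin φ₁ sin φ₂.
λ₂ = 42.57° + 177.06° = 219.63°, normalized to (−180°, 180°] → -140.37°.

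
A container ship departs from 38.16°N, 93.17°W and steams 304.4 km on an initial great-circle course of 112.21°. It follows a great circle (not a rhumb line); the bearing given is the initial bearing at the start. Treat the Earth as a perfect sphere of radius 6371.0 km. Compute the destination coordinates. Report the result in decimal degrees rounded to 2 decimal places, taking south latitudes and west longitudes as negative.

δ = 304.4/6371 = 0.047779 rad (2.7375°).
Start latitude φ₁ = 0.666018 rad; initial bearing θ = 1.958434 rad.
Applying the spherical law of cosines for sides, sin φ₂ = sin φ₁ cos δ + cos φ₁ sin δ cos θ = 0.602959, so φ₂ = 37.08°.
Then Δλ = atan2(0.034767, 0.626315) = 0.055454 rad, from sin θ sin δ cos φ₁ over cos δ − sin φ₁ sin φ₂.
λ₂ = -93.17° + 3.18° = -89.99°.

latitude 37.08°, longitude -89.99°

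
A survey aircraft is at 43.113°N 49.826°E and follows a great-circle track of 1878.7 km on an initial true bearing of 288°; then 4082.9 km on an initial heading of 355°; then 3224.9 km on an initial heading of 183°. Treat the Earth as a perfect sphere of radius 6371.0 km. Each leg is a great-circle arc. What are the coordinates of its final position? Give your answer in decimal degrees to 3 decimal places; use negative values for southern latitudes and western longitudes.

latitude 53.055°, longitude 1.826°

Apply the spherical direct solution leg by leg, carrying full precision between legs.
Leg 1: from (43.113°, 49.826°), δ = 1878.7/6371 = 0.294883 rad, θ = 288° → φ = 46.013°, λ = 26.373°.
Leg 2: from (46.013°, 26.373°), δ = 4082.9/6371 = 0.640857 rad, θ = 355° → φ = 82.048°, λ = 4.246°.
Leg 3: from (82.048°, 4.246°), δ = 3224.9/6371 = 0.506184 rad, θ = 183° → φ = 53.055°, λ = 1.826°.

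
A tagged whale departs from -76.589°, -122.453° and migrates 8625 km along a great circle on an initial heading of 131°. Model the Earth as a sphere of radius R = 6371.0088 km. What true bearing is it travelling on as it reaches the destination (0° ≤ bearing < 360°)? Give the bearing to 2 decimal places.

Central angle δ = d/R = 1.353789 rad.
Converting: φ₁ = -1.336730 rad, θ = 2.286381 rad.
sin φ₂ = sin φ₁ cos δ + cos φ₁ sin δ cos θ = (-0.972731)(0.215308) + (0.231935)(0.976546)(-0.656059) = -0.358031
φ₂ = asin(-0.358031) = -0.366158 rad = -20.979°.
For the longitude increment, Δλ = atan2( sin θ sin δ cos φ₁, cos δ − sin φ₁ sin φ₂ ) = atan2(0.170938, -0.132960) = 127.877°.
λ₂ = -122.453° + 127.877° = 5.424°.
The forward bearing on arrival equals the back-azimuth from the destination plus 180°.
Back-azimuth from P₂ (-20.98°, 5.42°) to P₁ (-76.59°, -122.45°), with Δλ' = λ₁ − λ₂ = -127.88°: atan2( sin Δλ' cos φ₁ , cos φ₂ sin φ₁ − sin φ₂ cos φ₁ cos Δλ' ) = 190.81°.
Final bearing = (190.81° + 180°) mod 360° = 10.81°.

final bearing 10.81°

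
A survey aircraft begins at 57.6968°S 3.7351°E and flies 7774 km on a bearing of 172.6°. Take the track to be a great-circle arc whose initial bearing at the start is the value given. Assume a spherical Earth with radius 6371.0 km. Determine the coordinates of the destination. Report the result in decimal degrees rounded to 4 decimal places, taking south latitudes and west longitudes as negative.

latitude -51.9992°, longitude 172.4045°

Angular distance δ = d/R = 7774 / 6371 = 1.220217 rad.
Converting: φ₁ = -1.006999 rad, θ = 3.012438 rad.
sin φ₂ = sin φ₁ cos δ + cos φ₁ sin δ cos θ = (-0.845232)(0.343442) + (0.534400)(0.939174)(-0.991671) = -0.788002
φ₂ = asin(-0.788002) = -0.907557 rad = -51.9992°.
Δλ = atan2( sin θ sin δ cos φ₁ , cos δ − sin φ₁ sin φ₂ ) = atan2(0.064642, -0.322602) = 2.943836 rad = 168.6694°.
λ₂ = λ₁ + Δλ = 172.4045°.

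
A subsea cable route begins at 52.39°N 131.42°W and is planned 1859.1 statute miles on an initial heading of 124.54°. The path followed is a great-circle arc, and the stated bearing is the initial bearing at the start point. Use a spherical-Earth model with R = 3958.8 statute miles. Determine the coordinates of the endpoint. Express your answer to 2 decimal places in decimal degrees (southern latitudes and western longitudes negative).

latitude 33.36°, longitude -104.91°

Central angle δ = d/R = 0.469612 rad.
Converting: φ₁ = 0.914378 rad, θ = 2.173633 rad.
Applying the spherical law of cosines for sides, sin φ₂ = sin φ₁ cos δ + cos φ₁ sin δ cos θ = 0.549837, so φ₂ = 33.36°.
Then Δλ = atan2(0.227496, 0.456173) = 0.462612 rad, from sin θ sin δ cos φ₁ over cos δ − sin φ₁ sin φ₂.
λ₂ = -131.42° + 26.51° = -104.91°.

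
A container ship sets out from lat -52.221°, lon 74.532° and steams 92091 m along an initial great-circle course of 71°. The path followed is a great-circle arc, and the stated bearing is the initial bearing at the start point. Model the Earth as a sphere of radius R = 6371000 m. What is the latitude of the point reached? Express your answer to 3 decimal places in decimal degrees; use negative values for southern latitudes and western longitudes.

Central angle δ = d/R = 0.014455 rad.
With φ₁ = -52.221° = -0.911428 rad and θ = 71° = 1.239184 rad:
Applying the spherical law of cosines for sides, sin φ₂ = sin φ₁ cos δ + cos φ₁ sin δ cos θ = -0.787414, so φ₂ = -51.945°.
Δλ = atan2( sin θ sin δ cos φ₁ , cos δ − sin φ₁ sin φ₂ ) = atan2(0.008372, 0.377539) = 0.022173 rad = 1.270°.
λ₂ = λ₁ + Δλ = 75.802°.

latitude -51.945°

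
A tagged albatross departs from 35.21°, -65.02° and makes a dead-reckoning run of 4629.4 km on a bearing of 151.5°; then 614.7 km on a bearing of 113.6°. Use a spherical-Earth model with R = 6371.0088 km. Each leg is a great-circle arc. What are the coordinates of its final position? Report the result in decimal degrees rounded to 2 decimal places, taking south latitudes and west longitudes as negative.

Apply the spherical direct solution leg by leg, carrying full precision between legs.
Leg 1: from (35.21°, -65.02°), δ = 4629.4/6371.0088 = 0.726635 rad, θ = 151.5° → φ = -2.64°, λ = -46.52°.
Leg 2: from (-2.64°, -46.52°), δ = 614.7/6371.0088 = 0.096484 rad, θ = 113.6° → φ = -4.84°, λ = -41.44°.

latitude -4.84°, longitude -41.44°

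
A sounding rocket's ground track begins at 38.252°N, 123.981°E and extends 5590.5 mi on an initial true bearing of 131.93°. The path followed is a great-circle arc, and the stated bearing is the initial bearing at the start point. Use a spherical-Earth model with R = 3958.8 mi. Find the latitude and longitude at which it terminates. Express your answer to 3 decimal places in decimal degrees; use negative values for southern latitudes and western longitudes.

latitude -24.858°, longitude 178.041°

Angular distance δ = d/R = 5590.5 / 3958.8 = 1.412170 rad.
Start latitude φ₁ = 0.667623 rad; initial bearing θ = 2.302613 rad.
Destination latitude: φ₂ = arcsin( sin φ₁ cos δ + cos φ₁ sin δ cos θ ) = arcsin(-0.420366) = -24.858°.
Then Δλ = atan2(0.576895, 0.418219) = 0.943522 rad, from sin θ sin δ cos φ₁ over cos δ − sin φ₁ sin φ₂.
λ₂ = λ₁ + Δλ = 178.041°.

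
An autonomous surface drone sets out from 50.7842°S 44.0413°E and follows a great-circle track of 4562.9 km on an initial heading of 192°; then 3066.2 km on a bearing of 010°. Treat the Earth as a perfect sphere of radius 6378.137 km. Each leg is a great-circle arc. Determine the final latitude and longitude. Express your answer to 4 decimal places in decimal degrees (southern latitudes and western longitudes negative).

Apply the spherical direct solution leg by leg, carrying full precision between legs.
Leg 1: from (-50.7842°, 44.0413°), δ = 4562.9/6378.137 = 0.715397 rad, θ = 192° → φ = -82.0789°, λ = -54.2371°.
Leg 2: from (-82.0789°, -54.2371°), δ = 3066.2/6378.137 = 0.480736 rad, θ = 10° → φ = -54.6305°, λ = -46.2630°.

latitude -54.6305°, longitude -46.2630°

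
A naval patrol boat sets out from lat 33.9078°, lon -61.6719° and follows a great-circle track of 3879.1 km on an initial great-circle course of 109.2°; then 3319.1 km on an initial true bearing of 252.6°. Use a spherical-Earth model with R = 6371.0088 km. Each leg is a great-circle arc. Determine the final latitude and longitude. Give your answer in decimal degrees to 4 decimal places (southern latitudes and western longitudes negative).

Apply the spherical direct solution leg by leg, carrying full precision between legs.
Leg 1: from (33.9078°, -61.6719°), δ = 3879.1/6371.0088 = 0.608867 rad, θ = 109.2° → φ = 17.5480°, λ = -27.1663°.
Leg 2: from (17.5480°, -27.1663°), δ = 3319.1/6371.0088 = 0.520969 rad, θ = 252.6° → φ = 6.8687°, λ = -55.7459°.

latitude 6.8687°, longitude -55.7459°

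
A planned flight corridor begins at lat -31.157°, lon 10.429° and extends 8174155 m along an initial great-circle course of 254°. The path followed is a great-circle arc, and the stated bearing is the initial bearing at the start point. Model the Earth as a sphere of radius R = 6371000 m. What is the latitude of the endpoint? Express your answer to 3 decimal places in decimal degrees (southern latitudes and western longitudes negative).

latitude -21.902°

The arc subtends δ = 8174155/6371000 = 1.283025 rad at the centre.
Converting: φ₁ = -0.543792 rad, θ = 4.433136 rad.
Destination latitude: φ₂ = arcsin( sin φ₁ cos δ + cos φ₁ sin δ cos θ ) = arcsin(-0.373020) = -21.902°.
Then Δλ = atan2(-0.788776, 0.090821) = -1.456160 rad, from sin θ sin δ cos φ₁ over cos δ − sin φ₁ sin φ₂.
λ₂ = 10.429° + -83.432° = -73.003°.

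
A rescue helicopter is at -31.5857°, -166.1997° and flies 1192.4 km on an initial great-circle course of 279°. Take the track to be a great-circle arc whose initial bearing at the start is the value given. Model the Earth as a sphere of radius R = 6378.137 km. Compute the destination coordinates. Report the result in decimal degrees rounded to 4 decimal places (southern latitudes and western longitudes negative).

latitude -29.3326°, longitude -178.3556°

δ = 1192.4/6378.137 = 0.186951 rad (10.7115°).
With φ₁ = -31.5857° = -0.551274 rad and θ = 279° = 4.869469 rad:
Applying the spherical law of cosines for sides, sin φ₂ = sin φ₁ cos δ + cos φ₁ sin δ cos θ = -0.489879, so φ₂ = -29.3326°.
Δλ = atan2( sin θ sin δ cos φ₁ , cos δ − sin φ₁ sin φ₂ ) = atan2(-0.156380, 0.725990) = -0.212161 rad = -12.1559°.
λ₂ = λ₁ + Δλ = -178.3556°.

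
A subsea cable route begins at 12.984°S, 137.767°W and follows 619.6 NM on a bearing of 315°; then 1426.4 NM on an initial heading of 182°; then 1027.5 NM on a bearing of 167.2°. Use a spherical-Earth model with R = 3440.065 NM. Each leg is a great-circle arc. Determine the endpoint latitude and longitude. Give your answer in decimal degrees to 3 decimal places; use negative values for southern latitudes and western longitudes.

Apply the spherical direct solution leg by leg, carrying full precision between legs.
Leg 1: from (-12.984°, -137.767°), δ = 619.6/3440.065 = 0.180113 rad, θ = 315° → φ = -5.602°, λ = -145.079°.
Leg 2: from (-5.602°, -145.079°), δ = 1426.4/3440.065 = 0.414643 rad, θ = 182° → φ = -29.343°, λ = -146.004°.
Leg 3: from (-29.343°, -146.004°), δ = 1027.5/3440.065 = 0.298686 rad, θ = 167.2° → φ = -45.929°, λ = -140.625°.

latitude -45.929°, longitude -140.625°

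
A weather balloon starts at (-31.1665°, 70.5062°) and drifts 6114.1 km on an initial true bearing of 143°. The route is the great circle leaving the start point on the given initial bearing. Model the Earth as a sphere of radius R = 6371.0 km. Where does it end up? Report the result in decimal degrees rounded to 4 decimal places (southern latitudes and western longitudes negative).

latitude -58.9403°, longitude 143.3183°

δ = 6114.1/6371 = 0.959677 rad (54.9854°).
With φ₁ = -31.1665° = -0.543958 rad and θ = 143° = 2.495821 rad:
Destination latitude: φ₂ = arcsin( sin φ₁ cos δ + cos φ₁ sin δ cos θ ) = arcsin(-0.856630) = -58.9403°.
For the longitude increment, Δλ = atan2( sin θ sin δ cos φ₁, cos δ − sin φ₁ sin φ₂ ) = atan2(0.421750, 0.130456) = 72.8121°.
λ₂ = 70.5062° + 72.8121° = 143.3183°.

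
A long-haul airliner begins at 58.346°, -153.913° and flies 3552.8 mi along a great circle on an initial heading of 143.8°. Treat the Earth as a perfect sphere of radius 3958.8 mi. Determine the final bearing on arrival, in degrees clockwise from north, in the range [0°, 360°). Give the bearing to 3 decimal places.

final bearing 161.559°

Central angle δ = d/R = 0.897444 rad.
Converting: φ₁ = 1.018330 rad, θ = 2.509783 rad.
sin φ₂ = sin φ₁ cos δ + cos φ₁ sin δ cos θ = (0.851233)(0.623610) + (0.524788)(0.781735)(-0.806960) = 0.199786
φ₂ = asin(0.199786) = 0.201139 rad = 11.524°.
Then Δλ = atan2(0.242293, 0.453546) = 0.490647 rad, from sin θ sin δ cos φ₁ over cos δ − sin φ₁ sin φ₂.
Hence λ₂ = -153.913° + 28.112° = -125.801°.
The forward bearing on arrival equals the back-azimuth from the destination plus 180°.
Back-azimuth from P₂ (11.524°, -125.801°) to P₁ (58.346°, -153.913°), with Δλ' = λ₁ − λ₂ = -28.112°: atan2( sin Δλ' cos φ₁ , cos φ₂ sin φ₁ − sin φ₂ cos φ₁ cos Δλ' ) = 341.559°.
Final bearing = (341.559° + 180°) mod 360° = 161.559°.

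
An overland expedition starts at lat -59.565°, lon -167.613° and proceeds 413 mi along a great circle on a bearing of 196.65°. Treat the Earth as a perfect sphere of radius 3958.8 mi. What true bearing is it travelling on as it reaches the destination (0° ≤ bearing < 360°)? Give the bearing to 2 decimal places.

The arc subtends δ = 413/3958.8 = 0.104325 rad at the centre.
Start latitude φ₁ = -1.039605 rad; initial bearing θ = 3.432190 rad.
Destination latitude: φ₂ = arcsin( sin φ₁ cos δ + cos φ₁ sin δ cos θ ) = arcsin(-0.908056) = -65.238°.
Δλ = atan2( sin θ sin δ cos φ₁ , cos δ − sin φ₁ sin φ₂ ) = atan2(-0.015114, 0.211633) = -0.071297 rad = -4.085°.
Hence λ₂ = -167.613° + -4.085° = -171.698°.
The forward bearing on arrival equals the back-azimuth from the destination plus 180°.
Back-azimuth from P₂ (-65.24°, -171.70°) to P₁ (-59.56°, -167.61°), with Δλ' = λ₁ − λ₂ = 4.09°: atan2( sin Δλ' cos φ₁ , cos φ₂ sin φ₁ − sin φ₂ cos φ₁ cos Δλ' ) = 20.27°.
Final bearing = (20.27° + 180°) mod 360° = 200.27°.

final bearing 200.27°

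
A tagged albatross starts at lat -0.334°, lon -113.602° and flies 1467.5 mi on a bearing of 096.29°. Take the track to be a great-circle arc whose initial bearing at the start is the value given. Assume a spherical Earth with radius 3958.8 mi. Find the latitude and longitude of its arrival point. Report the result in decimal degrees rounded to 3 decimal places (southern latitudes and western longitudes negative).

latitude -2.586°, longitude -92.474°

Angular distance δ = d/R = 1467.5 / 3958.8 = 0.370693 rad.
Start latitude φ₁ = -0.005829 rad; initial bearing θ = 1.680578 rad.
Destination latitude: φ₂ = arcsin( sin φ₁ cos δ + cos φ₁ sin δ cos θ ) = arcsin(-0.045122) = -2.586°.
Δλ = atan2( sin θ sin δ cos φ₁ , cos δ − sin φ₁ sin φ₂ ) = atan2(0.360075, 0.931813) = 0.368748 rad = 21.128°.
λ₂ = λ₁ + Δλ = -92.474°.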